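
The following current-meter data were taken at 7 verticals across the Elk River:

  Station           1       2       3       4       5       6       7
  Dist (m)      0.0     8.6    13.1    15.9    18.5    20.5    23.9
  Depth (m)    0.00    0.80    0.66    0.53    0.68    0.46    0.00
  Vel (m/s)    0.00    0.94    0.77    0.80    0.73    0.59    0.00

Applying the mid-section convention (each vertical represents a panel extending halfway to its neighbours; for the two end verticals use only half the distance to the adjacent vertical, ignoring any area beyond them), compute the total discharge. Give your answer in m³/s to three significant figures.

w_2 = (13.1 − 0.0)/2 = 6.55 m; q_2 = 0.94 × 0.80 × 6.55 = 4.926 m³/s
w_3 = (15.9 − 8.6)/2 = 3.65 m; q_3 = 0.77 × 0.66 × 3.65 = 1.855 m³/s
w_4 = (18.5 − 13.1)/2 = 2.7 m; q_4 = 0.80 × 0.53 × 2.7 = 1.145 m³/s
w_5 = (20.5 − 15.9)/2 = 2.3 m; q_5 = 0.73 × 0.68 × 2.3 = 1.142 m³/s
w_6 = (23.9 − 18.5)/2 = 2.7 m; q_6 = 0.59 × 0.46 × 2.7 = 0.7328 m³/s
Stations 1, 7 contribute zero (depth or velocity is 0).
Q = Σ qᵢ = 9.800 m³/s

9.80 m³/s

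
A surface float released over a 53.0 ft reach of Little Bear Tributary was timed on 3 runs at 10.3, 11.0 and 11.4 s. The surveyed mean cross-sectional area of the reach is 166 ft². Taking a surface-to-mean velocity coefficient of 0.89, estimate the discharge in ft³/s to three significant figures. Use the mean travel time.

t̄ = (10.3 + 11.0 + 11.4) / 3 = 10.9 s
v_surface = L / t̄ = 53.0 / 10.9 = 4.862 ft/s
v_mean = 0.89 × 4.862 = 4.328 ft/s
Q = A × v_mean = 166 × 4.328 = 718.4 ft³/s

718 ft³/s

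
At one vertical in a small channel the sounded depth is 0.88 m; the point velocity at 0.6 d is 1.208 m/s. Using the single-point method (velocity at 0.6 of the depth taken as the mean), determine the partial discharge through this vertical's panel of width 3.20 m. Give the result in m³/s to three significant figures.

3.40 m³/s

v̄ = v₀.₆ = 1.208 m/s
q = v̄ × d × w = 1.208 × 0.88 × 3.20 = 3.402 m³/s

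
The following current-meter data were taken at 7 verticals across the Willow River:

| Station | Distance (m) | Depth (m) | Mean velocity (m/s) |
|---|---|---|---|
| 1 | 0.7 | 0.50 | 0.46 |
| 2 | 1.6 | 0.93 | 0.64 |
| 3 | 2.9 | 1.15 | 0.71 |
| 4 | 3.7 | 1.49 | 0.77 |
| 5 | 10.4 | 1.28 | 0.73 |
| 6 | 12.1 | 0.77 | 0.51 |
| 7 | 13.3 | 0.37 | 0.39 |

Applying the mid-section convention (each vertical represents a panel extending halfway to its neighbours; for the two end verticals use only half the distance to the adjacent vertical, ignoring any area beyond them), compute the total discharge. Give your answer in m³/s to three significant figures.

10.5 m³/s

w_1 = (1.6 − 0.7)/2 = 0.45 m; q_1 = 0.46 × 0.50 × 0.45 = 0.1035 m³/s
w_2 = (2.9 − 0.7)/2 = 1.1 m; q_2 = 0.64 × 0.93 × 1.1 = 0.6547 m³/s
w_3 = (3.7 − 1.6)/2 = 1.05 m; q_3 = 0.71 × 1.15 × 1.05 = 0.8573 m³/s
w_4 = (10.4 − 2.9)/2 = 3.75 m; q_4 = 0.77 × 1.49 × 3.75 = 4.302 m³/s
w_5 = (12.1 − 3.7)/2 = 4.2 m; q_5 = 0.73 × 1.28 × 4.2 = 3.924 m³/s
w_6 = (13.3 − 10.4)/2 = 1.45 m; q_6 = 0.51 × 0.77 × 1.45 = 0.5694 m³/s
w_7 = (13.3 − 12.1)/2 = 0.6 m; q_7 = 0.39 × 0.37 × 0.6 = 0.08658 m³/s
Q = Σ qᵢ = 10.50 m³/s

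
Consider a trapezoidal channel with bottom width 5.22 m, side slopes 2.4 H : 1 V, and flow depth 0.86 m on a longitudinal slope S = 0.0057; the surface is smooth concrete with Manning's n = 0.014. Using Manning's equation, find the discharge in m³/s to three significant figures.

A = (b + z·y)·y = (5.22 + 2.4×0.86)×0.86 = 6.264 m²
P = b + 2y√(1+z²) = 5.22 + 2×0.86×√(1+2.4²) = 9.692 m
R = A/P = 6.264/9.692 = 0.6463 m
Q = (1/n)·A·R^(2/3)·S^(1/2) = (1/0.014) × 6.264 × 0.6463^(2/3) × 0.0057^(1/2) = 25.25 m³/s

25.3 m³/s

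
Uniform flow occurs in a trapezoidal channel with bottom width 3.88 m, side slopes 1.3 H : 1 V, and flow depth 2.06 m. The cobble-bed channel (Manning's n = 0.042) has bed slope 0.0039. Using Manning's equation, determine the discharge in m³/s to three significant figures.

23.6 m³/s

A = (b + z·y)·y = (3.88 + 1.3×2.06)×2.06 = 13.51 m²
P = b + 2y√(1+z²) = 3.88 + 2×2.06×√(1+1.3²) = 10.64 m
R = A/P = 13.51/10.64 = 1.270 m
Q = (1/n)·A·R^(2/3)·S^(1/2) = (1/0.042) × 13.51 × 1.270^(2/3) × 0.0039^(1/2) = 23.56 m³/s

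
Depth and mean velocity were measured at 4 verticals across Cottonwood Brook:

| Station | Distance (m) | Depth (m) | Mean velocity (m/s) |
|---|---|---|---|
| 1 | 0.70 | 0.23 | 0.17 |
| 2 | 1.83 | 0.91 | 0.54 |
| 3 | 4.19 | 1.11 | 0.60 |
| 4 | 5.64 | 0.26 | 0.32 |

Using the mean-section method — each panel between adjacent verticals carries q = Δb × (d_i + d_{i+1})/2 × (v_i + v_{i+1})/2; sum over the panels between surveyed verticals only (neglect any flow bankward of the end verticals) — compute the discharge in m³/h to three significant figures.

7360 m³/h

Panel 1-2: Δb = 1.13 m, d̄ = (0.23+0.91)/2 = 0.57, v̄ = (0.17+0.54)/2 = 0.355 → q = 1.13×0.57×0.355 = 0.2287 m³/s
Panel 2-3: Δb = 2.36 m, d̄ = (0.91+1.11)/2 = 1.01, v̄ = (0.54+0.60)/2 = 0.57 → q = 2.36×1.01×0.57 = 1.359 m³/s
Panel 3-4: Δb = 1.45 m, d̄ = (1.11+0.26)/2 = 0.685, v̄ = (0.60+0.32)/2 = 0.46 → q = 1.45×0.685×0.46 = 0.4569 m³/s
Q = Σ q = 2.044 m³/s
= 2.044 × 3600 = 7359 m³/h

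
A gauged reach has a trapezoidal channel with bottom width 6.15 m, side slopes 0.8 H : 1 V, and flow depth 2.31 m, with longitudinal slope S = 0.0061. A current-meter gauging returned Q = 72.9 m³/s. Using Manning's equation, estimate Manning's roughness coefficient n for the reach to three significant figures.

0.0263

A = (b + z·y)·y = (6.15 + 0.8×2.31)×2.31 = 18.48 m²
P = b + 2y√(1+z²) = 6.15 + 2×2.31×√(1+0.8²) = 12.07 m
R = A/P = 18.48/12.07 = 1.531 m
n = (1/Q)·A·R^(2/3)·S^(1/2) = (1/72.9) × 18.48 × 1.328 × 0.07810 = 0.02629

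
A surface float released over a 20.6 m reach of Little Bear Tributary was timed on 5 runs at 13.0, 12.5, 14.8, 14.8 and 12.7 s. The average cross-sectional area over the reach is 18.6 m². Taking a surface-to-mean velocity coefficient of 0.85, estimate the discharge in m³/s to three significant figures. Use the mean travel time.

t̄ = (13.0 + 12.5 + 14.8 + 14.8 + 12.7) / 5 = 13.56 s
v_surface = L / t̄ = 20.6 / 13.56 = 1.519 m/s
v_mean = 0.85 × 1.519 = 1.291 m/s
Q = A × v_mean = 18.6 × 1.291 = 24.02 m³/s

24.0 m³/s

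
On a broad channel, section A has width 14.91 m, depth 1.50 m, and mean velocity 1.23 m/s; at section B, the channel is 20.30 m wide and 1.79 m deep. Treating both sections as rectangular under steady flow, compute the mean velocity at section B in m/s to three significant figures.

0.757 m/s

Q = A₁V₁ = (14.91×1.50) × 1.23 = 27.51 m³/s
A₂ = 20.30 × 1.79 = 36.34 m²
V₂ = Q/A₂ = 27.51/36.34 = 0.7571 m/s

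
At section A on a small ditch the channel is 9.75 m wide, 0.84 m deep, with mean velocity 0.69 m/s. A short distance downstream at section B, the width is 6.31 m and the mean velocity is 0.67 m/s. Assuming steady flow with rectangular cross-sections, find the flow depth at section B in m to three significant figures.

Q = A₁V₁ = (9.75×0.84) × 0.69 = 5.651 m³/s
d₂ = Q/(b₂ V₂) = 5.651/(6.31×0.67) = 1.337 m

1.34 m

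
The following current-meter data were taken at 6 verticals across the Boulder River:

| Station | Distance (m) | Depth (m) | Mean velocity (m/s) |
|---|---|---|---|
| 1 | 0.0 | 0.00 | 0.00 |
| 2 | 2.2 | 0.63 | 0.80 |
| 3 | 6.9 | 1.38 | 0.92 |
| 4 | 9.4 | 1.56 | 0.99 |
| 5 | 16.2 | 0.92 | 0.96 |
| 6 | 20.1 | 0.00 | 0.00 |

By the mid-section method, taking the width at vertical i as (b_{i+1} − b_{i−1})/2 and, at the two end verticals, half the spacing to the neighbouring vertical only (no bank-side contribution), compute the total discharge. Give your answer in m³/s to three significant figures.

w_2 = (6.9 − 0.0)/2 = 3.45 m; q_2 = 0.80 × 0.63 × 3.45 = 1.739 m³/s
w_3 = (9.4 − 2.2)/2 = 3.6 m; q_3 = 0.92 × 1.38 × 3.6 = 4.571 m³/s
w_4 = (16.2 − 6.9)/2 = 4.65 m; q_4 = 0.99 × 1.56 × 4.65 = 7.181 m³/s
w_5 = (20.1 − 9.4)/2 = 5.35 m; q_5 = 0.96 × 0.92 × 5.35 = 4.725 m³/s
Stations 1, 6 contribute zero (depth or velocity is 0).
Q = Σ qᵢ = 18.22 m³/s

18.2 m³/s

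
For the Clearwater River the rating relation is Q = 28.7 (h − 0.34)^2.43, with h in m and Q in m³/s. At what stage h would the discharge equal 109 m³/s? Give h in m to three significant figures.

h − h₀ = (Q/C)^(1/b) = (109/28.7)^(1/2.43) = 1.732 m
h = 0.34 + 1.732 = 2.072 m

2.07 m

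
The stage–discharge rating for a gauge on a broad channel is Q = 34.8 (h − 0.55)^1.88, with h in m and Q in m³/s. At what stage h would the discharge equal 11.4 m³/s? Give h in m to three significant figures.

1.10 m

h − h₀ = (Q/C)^(1/b) = (11.4/34.8)^(1/1.88) = 0.5523 m
h = 0.55 + 0.5523 = 1.102 m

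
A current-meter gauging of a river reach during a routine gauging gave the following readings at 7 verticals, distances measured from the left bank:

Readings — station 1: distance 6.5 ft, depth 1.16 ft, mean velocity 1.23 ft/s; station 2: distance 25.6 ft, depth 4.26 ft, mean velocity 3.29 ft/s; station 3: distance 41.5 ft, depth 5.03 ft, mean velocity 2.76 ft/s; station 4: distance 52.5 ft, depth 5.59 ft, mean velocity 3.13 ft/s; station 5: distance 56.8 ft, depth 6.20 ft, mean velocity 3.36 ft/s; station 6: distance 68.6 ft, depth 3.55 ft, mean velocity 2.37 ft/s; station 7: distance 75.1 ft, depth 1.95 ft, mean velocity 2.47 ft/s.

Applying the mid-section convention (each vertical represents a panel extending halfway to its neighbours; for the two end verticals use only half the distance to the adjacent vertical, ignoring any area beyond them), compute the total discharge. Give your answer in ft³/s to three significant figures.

w_1 = (25.6 − 6.5)/2 = 9.55 ft; q_1 = 1.23 × 1.16 × 9.55 = 13.63 ft³/s
w_2 = (41.5 − 6.5)/2 = 17.5 ft; q_2 = 3.29 × 4.26 × 17.5 = 245.3 ft³/s
w_3 = (52.5 − 25.6)/2 = 13.45 ft; q_3 = 2.76 × 5.03 × 13.45 = 186.7 ft³/s
w_4 = (56.8 − 41.5)/2 = 7.65 ft; q_4 = 3.13 × 5.59 × 7.65 = 133.8 ft³/s
w_5 = (68.6 − 52.5)/2 = 8.05 ft; q_5 = 3.36 × 6.20 × 8.05 = 167.7 ft³/s
w_6 = (75.1 − 56.8)/2 = 9.15 ft; q_6 = 2.37 × 3.55 × 9.15 = 76.98 ft³/s
w_7 = (75.1 − 68.6)/2 = 3.25 ft; q_7 = 2.47 × 1.95 × 3.25 = 15.65 ft³/s
Q = Σ qᵢ = 839.8 ft³/s

840 ft³/s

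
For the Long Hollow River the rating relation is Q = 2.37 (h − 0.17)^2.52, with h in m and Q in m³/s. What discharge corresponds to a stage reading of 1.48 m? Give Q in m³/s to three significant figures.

Q = 2.37 × (1.48 − 0.17)^2.52 = 2.37 × 1.31^2.52 = 4.680 m³/s

4.68 m³/s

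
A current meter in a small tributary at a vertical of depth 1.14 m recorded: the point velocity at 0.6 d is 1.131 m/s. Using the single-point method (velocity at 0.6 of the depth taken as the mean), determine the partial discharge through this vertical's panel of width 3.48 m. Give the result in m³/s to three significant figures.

4.49 m³/s

v̄ = v₀.₆ = 1.131 m/s
q = v̄ × d × w = 1.131 × 1.14 × 3.48 = 4.487 m³/s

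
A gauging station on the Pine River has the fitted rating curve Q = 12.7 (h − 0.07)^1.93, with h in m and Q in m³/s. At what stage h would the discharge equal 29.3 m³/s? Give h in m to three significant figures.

h − h₀ = (Q/C)^(1/b) = (29.3/12.7)^(1/1.93) = 1.542 m
h = 0.07 + 1.542 = 1.612 m

1.61 m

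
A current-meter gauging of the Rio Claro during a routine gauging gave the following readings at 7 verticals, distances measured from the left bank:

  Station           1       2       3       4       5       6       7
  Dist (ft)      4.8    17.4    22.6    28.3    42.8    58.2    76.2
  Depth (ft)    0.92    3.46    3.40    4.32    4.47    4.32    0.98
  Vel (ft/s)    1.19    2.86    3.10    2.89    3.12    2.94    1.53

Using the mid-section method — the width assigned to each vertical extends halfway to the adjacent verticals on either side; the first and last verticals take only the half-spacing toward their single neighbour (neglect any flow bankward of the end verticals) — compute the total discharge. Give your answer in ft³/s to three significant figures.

w_1 = (17.4 − 4.8)/2 = 6.3 ft; q_1 = 1.19 × 0.92 × 6.3 = 6.897 ft³/s
w_2 = (22.6 − 4.8)/2 = 8.9 ft; q_2 = 2.86 × 3.46 × 8.9 = 88.07 ft³/s
w_3 = (28.3 − 17.4)/2 = 5.45 ft; q_3 = 3.10 × 3.40 × 5.45 = 57.44 ft³/s
w_4 = (42.8 − 22.6)/2 = 10.1 ft; q_4 = 2.89 × 4.32 × 10.1 = 126.1 ft³/s
w_5 = (58.2 − 28.3)/2 = 14.95 ft; q_5 = 3.12 × 4.47 × 14.95 = 208.5 ft³/s
w_6 = (76.2 − 42.8)/2 = 16.7 ft; q_6 = 2.94 × 4.32 × 16.7 = 212.1 ft³/s
w_7 = (76.2 − 58.2)/2 = 9 ft; q_7 = 1.53 × 0.98 × 9 = 13.49 ft³/s
Q = Σ qᵢ = 712.6 ft³/s

713 ft³/s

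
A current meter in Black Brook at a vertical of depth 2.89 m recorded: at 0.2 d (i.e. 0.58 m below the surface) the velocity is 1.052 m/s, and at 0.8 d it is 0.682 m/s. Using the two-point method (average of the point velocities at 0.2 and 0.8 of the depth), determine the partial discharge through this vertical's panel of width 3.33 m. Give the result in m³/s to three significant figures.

8.34 m³/s

v̄ = (1.052 + 0.682) / 2 = 0.8670 m/s
q = v̄ × d × w = 0.8670 × 2.89 × 3.33 = 8.344 m³/s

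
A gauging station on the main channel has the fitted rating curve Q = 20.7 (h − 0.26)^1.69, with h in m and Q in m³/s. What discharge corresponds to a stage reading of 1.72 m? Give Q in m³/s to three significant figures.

39.2 m³/s

Q = 20.7 × (1.72 − 0.26)^1.69 = 20.7 × 1.46^1.69 = 39.24 m³/s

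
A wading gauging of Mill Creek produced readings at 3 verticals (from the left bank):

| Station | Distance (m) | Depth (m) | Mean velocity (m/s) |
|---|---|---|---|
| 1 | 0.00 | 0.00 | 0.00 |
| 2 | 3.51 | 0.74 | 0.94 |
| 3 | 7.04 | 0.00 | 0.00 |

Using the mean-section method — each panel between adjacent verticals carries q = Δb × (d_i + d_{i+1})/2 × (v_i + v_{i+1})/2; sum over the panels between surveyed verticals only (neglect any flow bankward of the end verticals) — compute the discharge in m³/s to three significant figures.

Panel 1-2: Δb = 3.51 m, d̄ = (0.00+0.74)/2 = 0.37, v̄ = (0.00+0.94)/2 = 0.47 → q = 3.51×0.37×0.47 = 0.6104 m³/s
Panel 2-3: Δb = 3.53 m, d̄ = (0.74+0.00)/2 = 0.37, v̄ = (0.94+0.00)/2 = 0.47 → q = 3.53×0.37×0.47 = 0.6139 m³/s
Q = Σ q = 1.224 m³/s

1.22 m³/s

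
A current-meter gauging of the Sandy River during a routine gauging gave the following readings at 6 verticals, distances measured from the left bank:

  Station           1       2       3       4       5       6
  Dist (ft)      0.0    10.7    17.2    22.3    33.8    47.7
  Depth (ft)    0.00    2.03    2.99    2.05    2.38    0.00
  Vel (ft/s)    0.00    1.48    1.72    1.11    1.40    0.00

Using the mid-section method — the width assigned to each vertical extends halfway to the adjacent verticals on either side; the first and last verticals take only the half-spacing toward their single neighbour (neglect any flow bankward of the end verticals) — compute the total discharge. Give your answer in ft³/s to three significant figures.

117 ft³/s

w_2 = (17.2 − 0.0)/2 = 8.6 ft; q_2 = 1.48 × 2.03 × 8.6 = 25.84 ft³/s
w_3 = (22.3 − 10.7)/2 = 5.8 ft; q_3 = 1.72 × 2.99 × 5.8 = 29.83 ft³/s
w_4 = (33.8 − 17.2)/2 = 8.3 ft; q_4 = 1.11 × 2.05 × 8.3 = 18.89 ft³/s
w_5 = (47.7 − 22.3)/2 = 12.7 ft; q_5 = 1.40 × 2.38 × 12.7 = 42.32 ft³/s
Stations 1, 6 contribute zero (depth or velocity is 0).
Q = Σ qᵢ = 116.9 ft³/s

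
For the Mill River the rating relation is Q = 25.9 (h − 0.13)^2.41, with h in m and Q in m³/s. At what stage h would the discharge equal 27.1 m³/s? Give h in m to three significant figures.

1.15 m

h − h₀ = (Q/C)^(1/b) = (27.1/25.9)^(1/2.41) = 1.019 m
h = 0.13 + 1.019 = 1.149 m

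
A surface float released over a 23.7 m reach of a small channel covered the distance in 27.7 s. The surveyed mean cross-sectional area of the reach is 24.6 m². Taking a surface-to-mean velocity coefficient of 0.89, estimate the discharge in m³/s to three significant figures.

v_surface = L / t̄ = 23.7 / 27.7 = 0.8556 m/s
v_mean = 0.89 × 0.8556 = 0.7615 m/s
Q = A × v_mean = 24.6 × 0.7615 = 18.73 m³/s

18.7 m³/s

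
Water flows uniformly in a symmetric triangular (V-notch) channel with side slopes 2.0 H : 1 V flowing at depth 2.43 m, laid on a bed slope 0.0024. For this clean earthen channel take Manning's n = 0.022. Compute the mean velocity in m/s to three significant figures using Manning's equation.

A = z·y² = 2.0×2.43² = 11.81 m²
P = 2y√(1+z²) = 2×2.43×√(1+2.0²) = 10.87 m
R = A/P = 11.81/10.87 = 1.087 m
Q = (1/n)·A·R^(2/3)·S^(1/2) = (1/0.022) × 11.81 × 1.087^(2/3) × 0.0024^(1/2) = 27.80 m³/s
V = Q/A = 27.80/11.81 = 2.354 m/s

2.35 m/s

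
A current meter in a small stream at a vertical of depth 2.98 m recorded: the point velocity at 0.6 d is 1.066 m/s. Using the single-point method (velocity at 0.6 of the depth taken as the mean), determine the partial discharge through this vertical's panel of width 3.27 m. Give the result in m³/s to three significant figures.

10.4 m³/s

v̄ = v₀.₆ = 1.066 m/s
q = v̄ × d × w = 1.066 × 2.98 × 3.27 = 10.39 m³/s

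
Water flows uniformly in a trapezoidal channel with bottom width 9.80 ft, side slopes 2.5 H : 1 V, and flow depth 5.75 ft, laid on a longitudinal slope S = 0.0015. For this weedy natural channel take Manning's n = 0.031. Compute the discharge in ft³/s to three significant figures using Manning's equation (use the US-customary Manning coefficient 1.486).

585 ft³/s

A = (b + z·y)·y = (9.80 + 2.5×5.75)×5.75 = 139.0 ft²
P = b + 2y√(1+z²) = 9.80 + 2×5.75×√(1+2.5²) = 40.76 ft
R = A/P = 139.0/40.76 = 3.410 ft
Q = (1.486/n)·A·R^(2/3)·S^(1/2) = (1.486/0.031) × 139.0 × 3.410^(2/3) × 0.0015^(1/2) = 584.7 ft³/s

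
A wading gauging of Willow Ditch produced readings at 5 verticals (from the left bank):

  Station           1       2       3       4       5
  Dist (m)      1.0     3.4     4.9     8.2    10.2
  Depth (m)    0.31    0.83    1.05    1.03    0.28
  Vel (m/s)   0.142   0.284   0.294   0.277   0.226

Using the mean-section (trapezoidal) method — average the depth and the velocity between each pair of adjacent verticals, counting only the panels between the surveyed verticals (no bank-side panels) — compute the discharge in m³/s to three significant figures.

2.01 m³/s

Panel 1-2: Δb = 2.4 m, d̄ = (0.31+0.83)/2 = 0.57, v̄ = (0.142+0.284)/2 = 0.213 → q = 2.4×0.57×0.213 = 0.2914 m³/s
Panel 2-3: Δb = 1.5 m, d̄ = (0.83+1.05)/2 = 0.94, v̄ = (0.284+0.294)/2 = 0.289 → q = 1.5×0.94×0.289 = 0.4075 m³/s
Panel 3-4: Δb = 3.3 m, d̄ = (1.05+1.03)/2 = 1.04, v̄ = (0.294+0.277)/2 = 0.2855 → q = 3.3×1.04×0.2855 = 0.9798 m³/s
Panel 4-5: Δb = 2 m, d̄ = (1.03+0.28)/2 = 0.655, v̄ = (0.277+0.226)/2 = 0.2515 → q = 2×0.655×0.2515 = 0.3295 m³/s
Q = Σ q = 2.008 m³/s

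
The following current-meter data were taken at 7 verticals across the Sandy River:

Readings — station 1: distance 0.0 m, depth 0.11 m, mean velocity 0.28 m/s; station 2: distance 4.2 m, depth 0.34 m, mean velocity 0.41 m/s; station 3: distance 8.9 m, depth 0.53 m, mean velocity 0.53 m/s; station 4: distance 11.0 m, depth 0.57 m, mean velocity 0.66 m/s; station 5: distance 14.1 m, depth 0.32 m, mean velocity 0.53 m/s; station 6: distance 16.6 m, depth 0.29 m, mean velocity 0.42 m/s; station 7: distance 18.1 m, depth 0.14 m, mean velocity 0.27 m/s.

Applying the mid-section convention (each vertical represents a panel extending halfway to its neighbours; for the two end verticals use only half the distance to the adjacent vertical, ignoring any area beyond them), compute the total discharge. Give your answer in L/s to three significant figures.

3370 L/s

w_1 = (4.2 − 0.0)/2 = 2.1 m; q_1 = 0.28 × 0.11 × 2.1 = 0.06468 m³/s
w_2 = (8.9 − 0.0)/2 = 4.45 m; q_2 = 0.41 × 0.34 × 4.45 = 0.6203 m³/s
w_3 = (11.0 − 4.2)/2 = 3.4 m; q_3 = 0.53 × 0.53 × 3.4 = 0.9551 m³/s
w_4 = (14.1 − 8.9)/2 = 2.6 m; q_4 = 0.66 × 0.57 × 2.6 = 0.9781 m³/s
w_5 = (16.6 − 11.0)/2 = 2.8 m; q_5 = 0.53 × 0.32 × 2.8 = 0.4749 m³/s
w_6 = (18.1 − 14.1)/2 = 2 m; q_6 = 0.42 × 0.29 × 2 = 0.2436 m³/s
w_7 = (18.1 − 16.6)/2 = 0.75 m; q_7 = 0.27 × 0.14 × 0.75 = 0.02835 m³/s
Q = Σ qᵢ = 3.365 m³/s
= 3.365 × 1000 = 3365 L/s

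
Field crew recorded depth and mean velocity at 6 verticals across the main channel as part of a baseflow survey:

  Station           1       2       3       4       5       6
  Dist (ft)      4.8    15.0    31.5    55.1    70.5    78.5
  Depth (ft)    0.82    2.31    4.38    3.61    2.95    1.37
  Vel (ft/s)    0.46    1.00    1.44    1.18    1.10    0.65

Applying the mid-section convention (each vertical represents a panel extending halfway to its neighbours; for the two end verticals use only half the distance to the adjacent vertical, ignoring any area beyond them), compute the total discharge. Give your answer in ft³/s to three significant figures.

284 ft³/s

w_1 = (15.0 − 4.8)/2 = 5.1 ft; q_1 = 0.46 × 0.82 × 5.1 = 1.924 ft³/s
w_2 = (31.5 − 4.8)/2 = 13.35 ft; q_2 = 1.00 × 2.31 × 13.35 = 30.84 ft³/s
w_3 = (55.1 − 15.0)/2 = 20.05 ft; q_3 = 1.44 × 4.38 × 20.05 = 126.5 ft³/s
w_4 = (70.5 − 31.5)/2 = 19.5 ft; q_4 = 1.18 × 3.61 × 19.5 = 83.07 ft³/s
w_5 = (78.5 − 55.1)/2 = 11.7 ft; q_5 = 1.10 × 2.95 × 11.7 = 37.97 ft³/s
w_6 = (78.5 − 70.5)/2 = 4 ft; q_6 = 0.65 × 1.37 × 4 = 3.562 ft³/s
Q = Σ qᵢ = 283.8 ft³/s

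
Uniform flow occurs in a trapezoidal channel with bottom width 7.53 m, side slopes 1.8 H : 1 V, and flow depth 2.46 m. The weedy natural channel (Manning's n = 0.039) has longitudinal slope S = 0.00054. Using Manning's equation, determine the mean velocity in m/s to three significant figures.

A = (b + z·y)·y = (7.53 + 1.8×2.46)×2.46 = 29.42 m²
P = b + 2y√(1+z²) = 7.53 + 2×2.46×√(1+1.8²) = 17.66 m
R = A/P = 29.42/17.66 = 1.666 m
Q = (1/n)·A·R^(2/3)·S^(1/2) = (1/0.039) × 29.42 × 1.666^(2/3) × 0.00054^(1/2) = 24.63 m³/s
V = Q/A = 24.63/29.42 = 0.8372 m/s

0.837 m/s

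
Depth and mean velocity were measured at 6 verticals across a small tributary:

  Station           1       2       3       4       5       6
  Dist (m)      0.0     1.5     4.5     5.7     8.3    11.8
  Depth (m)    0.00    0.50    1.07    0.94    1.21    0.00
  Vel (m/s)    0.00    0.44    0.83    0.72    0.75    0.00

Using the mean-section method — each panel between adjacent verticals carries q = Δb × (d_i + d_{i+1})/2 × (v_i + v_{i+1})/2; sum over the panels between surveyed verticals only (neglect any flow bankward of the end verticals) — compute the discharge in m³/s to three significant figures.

Panel 1-2: Δb = 1.5 m, d̄ = (0.00+0.50)/2 = 0.25, v̄ = (0.00+0.44)/2 = 0.22 → q = 1.5×0.25×0.22 = 0.08250 m³/s
Panel 2-3: Δb = 3 m, d̄ = (0.50+1.07)/2 = 0.785, v̄ = (0.44+0.83)/2 = 0.635 → q = 3×0.785×0.635 = 1.495 m³/s
Panel 3-4: Δb = 1.2 m, d̄ = (1.07+0.94)/2 = 1.005, v̄ = (0.83+0.72)/2 = 0.775 → q = 1.2×1.005×0.775 = 0.9347 m³/s
Panel 4-5: Δb = 2.6 m, d̄ = (0.94+1.21)/2 = 1.075, v̄ = (0.72+0.75)/2 = 0.735 → q = 2.6×1.075×0.735 = 2.054 m³/s
Panel 5-6: Δb = 3.5 m, d̄ = (1.21+0.00)/2 = 0.605, v̄ = (0.75+0.00)/2 = 0.375 → q = 3.5×0.605×0.375 = 0.7941 m³/s
Q = Σ q = 5.361 m³/s

5.36 m³/s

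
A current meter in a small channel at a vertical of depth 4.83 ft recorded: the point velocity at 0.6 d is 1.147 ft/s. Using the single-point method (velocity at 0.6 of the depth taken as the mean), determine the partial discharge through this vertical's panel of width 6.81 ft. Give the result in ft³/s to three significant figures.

37.7 ft³/s

v̄ = v₀.₆ = 1.147 ft/s
q = v̄ × d × w = 1.147 × 4.83 × 6.81 = 37.73 ft³/s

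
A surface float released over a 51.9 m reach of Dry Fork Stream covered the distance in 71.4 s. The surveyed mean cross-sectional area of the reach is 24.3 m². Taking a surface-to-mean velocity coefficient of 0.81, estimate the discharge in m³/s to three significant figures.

v_surface = L / t̄ = 51.9 / 71.4 = 0.7269 m/s
v_mean = 0.81 × 0.7269 = 0.5888 m/s
Q = A × v_mean = 24.3 × 0.5888 = 14.31 m³/s

14.3 m³/s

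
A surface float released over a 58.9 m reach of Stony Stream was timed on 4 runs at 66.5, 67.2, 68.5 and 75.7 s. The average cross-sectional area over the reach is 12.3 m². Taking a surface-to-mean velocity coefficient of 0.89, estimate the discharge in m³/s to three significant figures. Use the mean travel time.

t̄ = (66.5 + 67.2 + 68.5 + 75.7) / 4 = 69.475 s
v_surface = L / t̄ = 58.9 / 69.475 = 0.8478 m/s
v_mean = 0.89 × 0.8478 = 0.7545 m/s
Q = A × v_mean = 12.3 × 0.7545 = 9.281 m³/s

9.28 m³/s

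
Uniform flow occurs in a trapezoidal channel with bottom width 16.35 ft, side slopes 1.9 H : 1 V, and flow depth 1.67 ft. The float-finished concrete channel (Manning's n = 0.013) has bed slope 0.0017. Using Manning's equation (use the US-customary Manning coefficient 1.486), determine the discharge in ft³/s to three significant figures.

A = (b + z·y)·y = (16.35 + 1.9×1.67)×1.67 = 32.60 ft²
P = b + 2y√(1+z²) = 16.35 + 2×1.67×√(1+1.9²) = 23.52 ft
R = A/P = 32.60/23.52 = 1.386 ft
Q = (1.486/n)·A·R^(2/3)·S^(1/2) = (1.486/0.013) × 32.60 × 1.386^(2/3) × 0.0017^(1/2) = 191.0 ft³/s

191 ft³/s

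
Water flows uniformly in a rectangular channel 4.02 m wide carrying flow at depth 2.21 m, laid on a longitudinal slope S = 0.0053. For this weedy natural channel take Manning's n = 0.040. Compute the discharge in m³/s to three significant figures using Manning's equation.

A = b·y = 4.02 × 2.21 = 8.884 m²
P = b + 2y = 4.02 + 2×2.21 = 8.440 m
R = A/P = 8.884/8.440 = 1.053 m
Q = (1/n)·A·R^(2/3)·S^(1/2) = (1/0.040) × 8.884 × 1.053^(2/3) × 0.0053^(1/2) = 16.73 m³/s

16.7 m³/s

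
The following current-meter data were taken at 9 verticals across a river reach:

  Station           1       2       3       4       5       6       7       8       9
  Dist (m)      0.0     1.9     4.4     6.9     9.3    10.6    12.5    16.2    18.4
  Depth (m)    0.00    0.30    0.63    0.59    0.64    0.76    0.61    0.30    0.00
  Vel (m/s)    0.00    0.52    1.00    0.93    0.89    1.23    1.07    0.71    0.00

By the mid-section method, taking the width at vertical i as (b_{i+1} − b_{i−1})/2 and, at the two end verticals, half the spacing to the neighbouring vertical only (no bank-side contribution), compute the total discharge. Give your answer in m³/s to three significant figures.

8.27 m³/s

w_2 = (4.4 − 0.0)/2 = 2.2 m; q_2 = 0.52 × 0.30 × 2.2 = 0.3432 m³/s
w_3 = (6.9 − 1.9)/2 = 2.5 m; q_3 = 1.00 × 0.63 × 2.5 = 1.575 m³/s
w_4 = (9.3 − 4.4)/2 = 2.45 m; q_4 = 0.93 × 0.59 × 2.45 = 1.344 m³/s
w_5 = (10.6 − 6.9)/2 = 1.85 m; q_5 = 0.89 × 0.64 × 1.85 = 1.054 m³/s
w_6 = (12.5 − 9.3)/2 = 1.6 m; q_6 = 1.23 × 0.76 × 1.6 = 1.496 m³/s
w_7 = (16.2 − 10.6)/2 = 2.8 m; q_7 = 1.07 × 0.61 × 2.8 = 1.828 m³/s
w_8 = (18.4 − 12.5)/2 = 2.95 m; q_8 = 0.71 × 0.30 × 2.95 = 0.6284 m³/s
Stations 1, 9 contribute zero (depth or velocity is 0).
Q = Σ qᵢ = 8.268 m³/s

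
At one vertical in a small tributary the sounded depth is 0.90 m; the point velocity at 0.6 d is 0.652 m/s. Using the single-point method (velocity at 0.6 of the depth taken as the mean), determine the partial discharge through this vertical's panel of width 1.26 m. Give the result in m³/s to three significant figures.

v̄ = v₀.₆ = 0.652 m/s
q = v̄ × d × w = 0.6520 × 0.90 × 1.26 = 0.7394 m³/s

0.739 m³/s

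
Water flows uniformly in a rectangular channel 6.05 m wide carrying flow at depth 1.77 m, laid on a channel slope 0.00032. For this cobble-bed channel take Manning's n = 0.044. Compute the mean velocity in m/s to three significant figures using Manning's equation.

A = b·y = 6.05 × 1.77 = 10.71 m²
P = b + 2y = 6.05 + 2×1.77 = 9.590 m
R = A/P = 10.71/9.590 = 1.117 m
Q = (1/n)·A·R^(2/3)·S^(1/2) = (1/0.044) × 10.71 × 1.117^(2/3) × 0.00032^(1/2) = 4.686 m³/s
V = Q/A = 4.686/10.71 = 0.4376 m/s

0.438 m/s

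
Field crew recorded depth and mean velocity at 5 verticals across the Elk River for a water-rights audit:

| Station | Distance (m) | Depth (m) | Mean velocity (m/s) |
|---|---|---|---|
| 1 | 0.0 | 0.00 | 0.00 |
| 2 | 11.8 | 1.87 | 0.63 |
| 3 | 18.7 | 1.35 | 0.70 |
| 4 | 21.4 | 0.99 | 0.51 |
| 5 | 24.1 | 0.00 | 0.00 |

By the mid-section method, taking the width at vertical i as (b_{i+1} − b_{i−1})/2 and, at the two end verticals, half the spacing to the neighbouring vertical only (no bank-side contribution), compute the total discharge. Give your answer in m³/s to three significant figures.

16.9 m³/s

w_2 = (18.7 − 0.0)/2 = 9.35 m; q_2 = 0.63 × 1.87 × 9.35 = 11.02 m³/s
w_3 = (21.4 − 11.8)/2 = 4.8 m; q_3 = 0.70 × 1.35 × 4.8 = 4.536 m³/s
w_4 = (24.1 − 18.7)/2 = 2.7 m; q_4 = 0.51 × 0.99 × 2.7 = 1.363 m³/s
Stations 1, 5 contribute zero (depth or velocity is 0).
Q = Σ qᵢ = 16.91 m³/s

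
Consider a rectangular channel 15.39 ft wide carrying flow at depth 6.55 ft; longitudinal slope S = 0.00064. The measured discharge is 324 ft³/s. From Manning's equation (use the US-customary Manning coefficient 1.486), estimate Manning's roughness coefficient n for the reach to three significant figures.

0.0272

A = b·y = 15.39 × 6.55 = 100.8 ft²
P = b + 2y = 15.39 + 2×6.55 = 28.49 ft
R = A/P = 100.8/28.49 = 3.538 ft
n = (1.486/Q)·A·R^(2/3)·S^(1/2) = (1.486/324) × 100.8 × 2.322 × 0.02530 = 0.02716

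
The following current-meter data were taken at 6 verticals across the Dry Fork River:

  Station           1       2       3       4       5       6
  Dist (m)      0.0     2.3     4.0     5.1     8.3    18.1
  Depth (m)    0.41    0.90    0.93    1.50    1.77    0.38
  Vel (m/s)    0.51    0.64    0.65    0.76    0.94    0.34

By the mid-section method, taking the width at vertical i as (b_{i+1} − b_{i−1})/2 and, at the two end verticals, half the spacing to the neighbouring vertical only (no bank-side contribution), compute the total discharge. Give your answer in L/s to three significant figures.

16100 L/s

w_1 = (2.3 − 0.0)/2 = 1.15 m; q_1 = 0.51 × 0.41 × 1.15 = 0.2405 m³/s
w_2 = (4.0 − 0.0)/2 = 2 m; q_2 = 0.64 × 0.90 × 2 = 1.152 m³/s
w_3 = (5.1 − 2.3)/2 = 1.4 m; q_3 = 0.65 × 0.93 × 1.4 = 0.8463 m³/s
w_4 = (8.3 − 4.0)/2 = 2.15 m; q_4 = 0.76 × 1.50 × 2.15 = 2.451 m³/s
w_5 = (18.1 − 5.1)/2 = 6.5 m; q_5 = 0.94 × 1.77 × 6.5 = 10.81 m³/s
w_6 = (18.1 − 8.3)/2 = 4.9 m; q_6 = 0.34 × 0.38 × 4.9 = 0.6331 m³/s
Q = Σ qᵢ = 16.14 m³/s
= 16.14 × 1000 = 16140 L/s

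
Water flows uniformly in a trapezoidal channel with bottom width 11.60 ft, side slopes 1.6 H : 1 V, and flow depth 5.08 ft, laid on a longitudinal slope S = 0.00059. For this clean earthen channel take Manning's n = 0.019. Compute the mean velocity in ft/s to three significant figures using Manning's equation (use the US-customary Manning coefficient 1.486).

4.17 ft/s

A = (b + z·y)·y = (11.60 + 1.6×5.08)×5.08 = 100.2 ft²
P = b + 2y√(1+z²) = 11.60 + 2×5.08×√(1+1.6²) = 30.77 ft
R = A/P = 100.2/30.77 = 3.257 ft
Q = (1.486/n)·A·R^(2/3)·S^(1/2) = (1.486/0.019) × 100.2 × 3.257^(2/3) × 0.00059^(1/2) = 418.3 ft³/s
V = Q/A = 418.3/100.2 = 4.174 ft/s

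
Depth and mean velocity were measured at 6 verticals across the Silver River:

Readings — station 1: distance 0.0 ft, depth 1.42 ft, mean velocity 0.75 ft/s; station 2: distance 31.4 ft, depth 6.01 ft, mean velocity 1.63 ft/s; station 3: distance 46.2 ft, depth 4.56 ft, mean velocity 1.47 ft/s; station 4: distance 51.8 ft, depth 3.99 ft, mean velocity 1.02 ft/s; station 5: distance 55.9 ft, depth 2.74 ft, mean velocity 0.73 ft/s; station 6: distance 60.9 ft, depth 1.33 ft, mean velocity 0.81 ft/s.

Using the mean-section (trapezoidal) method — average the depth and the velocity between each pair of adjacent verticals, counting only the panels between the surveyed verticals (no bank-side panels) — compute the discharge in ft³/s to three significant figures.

Panel 1-2: Δb = 31.4 ft, d̄ = (1.42+6.01)/2 = 3.715, v̄ = (0.75+1.63)/2 = 1.19 → q = 31.4×3.715×1.19 = 138.8 ft³/s
Panel 2-3: Δb = 14.8 ft, d̄ = (6.01+4.56)/2 = 5.285, v̄ = (1.63+1.47)/2 = 1.55 → q = 14.8×5.285×1.55 = 121.2 ft³/s
Panel 3-4: Δb = 5.6 ft, d̄ = (4.56+3.99)/2 = 4.275, v̄ = (1.47+1.02)/2 = 1.245 → q = 5.6×4.275×1.245 = 29.81 ft³/s
Panel 4-5: Δb = 4.1 ft, d̄ = (3.99+2.74)/2 = 3.365, v̄ = (1.02+0.73)/2 = 0.875 → q = 4.1×3.365×0.875 = 12.07 ft³/s
Panel 5-6: Δb = 5 ft, d̄ = (2.74+1.33)/2 = 2.035, v̄ = (0.73+0.81)/2 = 0.77 → q = 5×2.035×0.77 = 7.835 ft³/s
Q = Σ q = 309.8 ft³/s

310 ft³/s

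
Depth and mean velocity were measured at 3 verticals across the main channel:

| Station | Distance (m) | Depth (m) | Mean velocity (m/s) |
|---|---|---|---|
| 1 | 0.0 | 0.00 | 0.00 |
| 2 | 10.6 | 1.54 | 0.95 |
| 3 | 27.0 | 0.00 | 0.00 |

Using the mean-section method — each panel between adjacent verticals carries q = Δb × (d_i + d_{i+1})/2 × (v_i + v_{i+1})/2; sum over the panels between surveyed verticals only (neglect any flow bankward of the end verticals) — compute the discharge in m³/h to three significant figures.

35600 m³/h

Panel 1-2: Δb = 10.6 m, d̄ = (0.00+1.54)/2 = 0.77, v̄ = (0.00+0.95)/2 = 0.475 → q = 10.6×0.77×0.475 = 3.877 m³/s
Panel 2-3: Δb = 16.4 m, d̄ = (1.54+0.00)/2 = 0.77, v̄ = (0.95+0.00)/2 = 0.475 → q = 16.4×0.77×0.475 = 5.998 m³/s
Q = Σ q = 9.875 m³/s
= 9.875 × 3600 = 35550 m³/h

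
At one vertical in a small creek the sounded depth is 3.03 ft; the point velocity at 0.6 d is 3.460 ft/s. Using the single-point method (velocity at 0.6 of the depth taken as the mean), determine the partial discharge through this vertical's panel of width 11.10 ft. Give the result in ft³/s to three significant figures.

116 ft³/s

v̄ = v₀.₆ = 3.460 ft/s
q = v̄ × d × w = 3.460 × 3.03 × 11.10 = 116.4 ft³/s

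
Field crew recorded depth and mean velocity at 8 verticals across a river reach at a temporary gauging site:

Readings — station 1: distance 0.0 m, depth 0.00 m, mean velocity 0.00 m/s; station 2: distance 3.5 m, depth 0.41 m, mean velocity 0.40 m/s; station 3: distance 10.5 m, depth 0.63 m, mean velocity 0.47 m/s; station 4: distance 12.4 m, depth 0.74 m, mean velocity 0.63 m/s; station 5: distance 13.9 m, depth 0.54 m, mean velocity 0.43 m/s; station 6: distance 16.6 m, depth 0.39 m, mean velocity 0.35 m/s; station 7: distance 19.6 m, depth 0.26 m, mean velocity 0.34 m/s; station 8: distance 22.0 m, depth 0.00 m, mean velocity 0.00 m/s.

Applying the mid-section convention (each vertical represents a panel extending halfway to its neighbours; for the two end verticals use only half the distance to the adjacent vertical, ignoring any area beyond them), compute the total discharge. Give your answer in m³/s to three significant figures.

w_2 = (10.5 − 0.0)/2 = 5.25 m; q_2 = 0.40 × 0.41 × 5.25 = 0.8610 m³/s
w_3 = (12.4 − 3.5)/2 = 4.45 m; q_3 = 0.47 × 0.63 × 4.45 = 1.318 m³/s
w_4 = (13.9 − 10.5)/2 = 1.7 m; q_4 = 0.63 × 0.74 × 1.7 = 0.7925 m³/s
w_5 = (16.6 − 12.4)/2 = 2.1 m; q_5 = 0.43 × 0.54 × 2.1 = 0.4876 m³/s
w_6 = (19.6 − 13.9)/2 = 2.85 m; q_6 = 0.35 × 0.39 × 2.85 = 0.3890 m³/s
w_7 = (22.0 − 16.6)/2 = 2.7 m; q_7 = 0.34 × 0.26 × 2.7 = 0.2387 m³/s
Stations 1, 8 contribute zero (depth or velocity is 0).
Q = Σ qᵢ = 4.087 m³/s

4.09 m³/s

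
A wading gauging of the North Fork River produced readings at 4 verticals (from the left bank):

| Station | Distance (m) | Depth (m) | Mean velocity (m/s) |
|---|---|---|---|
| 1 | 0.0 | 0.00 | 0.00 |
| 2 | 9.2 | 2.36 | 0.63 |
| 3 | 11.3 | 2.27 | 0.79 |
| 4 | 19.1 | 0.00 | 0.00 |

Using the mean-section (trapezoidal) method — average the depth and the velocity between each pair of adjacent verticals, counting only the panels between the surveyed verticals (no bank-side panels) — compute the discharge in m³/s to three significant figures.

Panel 1-2: Δb = 9.2 m, d̄ = (0.00+2.36)/2 = 1.18, v̄ = (0.00+0.63)/2 = 0.315 → q = 9.2×1.18×0.315 = 3.420 m³/s
Panel 2-3: Δb = 2.1 m, d̄ = (2.36+2.27)/2 = 2.315, v̄ = (0.63+0.79)/2 = 0.71 → q = 2.1×2.315×0.71 = 3.452 m³/s
Panel 3-4: Δb = 7.8 m, d̄ = (2.27+0.00)/2 = 1.135, v̄ = (0.79+0.00)/2 = 0.395 → q = 7.8×1.135×0.395 = 3.497 m³/s
Q = Σ q = 10.37 m³/s

10.4 m³/s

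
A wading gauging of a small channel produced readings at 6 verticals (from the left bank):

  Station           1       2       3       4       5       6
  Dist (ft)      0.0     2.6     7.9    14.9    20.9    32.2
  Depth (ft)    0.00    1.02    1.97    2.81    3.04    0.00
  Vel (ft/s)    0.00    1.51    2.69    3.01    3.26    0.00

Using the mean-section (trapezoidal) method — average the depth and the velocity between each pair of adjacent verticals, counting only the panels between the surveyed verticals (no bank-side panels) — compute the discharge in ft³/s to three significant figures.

Panel 1-2: Δb = 2.6 ft, d̄ = (0.00+1.02)/2 = 0.51, v̄ = (0.00+1.51)/2 = 0.755 → q = 2.6×0.51×0.755 = 1.001 ft³/s
Panel 2-3: Δb = 5.3 ft, d̄ = (1.02+1.97)/2 = 1.495, v̄ = (1.51+2.69)/2 = 2.1 → q = 5.3×1.495×2.1 = 16.64 ft³/s
Panel 3-4: Δb = 7 ft, d̄ = (1.97+2.81)/2 = 2.39, v̄ = (2.69+3.01)/2 = 2.85 → q = 7×2.39×2.85 = 47.68 ft³/s
Panel 4-5: Δb = 6 ft, d̄ = (2.81+3.04)/2 = 2.925, v̄ = (3.01+3.26)/2 = 3.135 → q = 6×2.925×3.135 = 55.02 ft³/s
Panel 5-6: Δb = 11.3 ft, d̄ = (3.04+0.00)/2 = 1.52, v̄ = (3.26+0.00)/2 = 1.63 → q = 11.3×1.52×1.63 = 28.00 ft³/s
Q = Σ q = 148.3 ft³/s

148 ft³/s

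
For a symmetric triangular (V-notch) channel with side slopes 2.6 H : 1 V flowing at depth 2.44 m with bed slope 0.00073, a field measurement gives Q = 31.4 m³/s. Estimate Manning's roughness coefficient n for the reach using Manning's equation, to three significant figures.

0.0145

A = z·y² = 2.6×2.44² = 15.48 m²
P = 2y√(1+z²) = 2×2.44×√(1+2.6²) = 13.59 m
R = A/P = 15.48/13.59 = 1.139 m
n = (1/Q)·A·R^(2/3)·S^(1/2) = (1/31.4) × 15.48 × 1.090 × 0.02702 = 0.01452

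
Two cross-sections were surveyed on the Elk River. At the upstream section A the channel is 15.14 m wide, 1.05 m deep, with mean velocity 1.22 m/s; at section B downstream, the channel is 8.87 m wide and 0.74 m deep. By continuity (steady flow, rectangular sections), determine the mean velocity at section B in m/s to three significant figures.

2.95 m/s

Q = A₁V₁ = (15.14×1.05) × 1.22 = 19.39 m³/s
A₂ = 8.87 × 0.74 = 6.564 m²
V₂ = Q/A₂ = 19.39/6.564 = 2.955 m/s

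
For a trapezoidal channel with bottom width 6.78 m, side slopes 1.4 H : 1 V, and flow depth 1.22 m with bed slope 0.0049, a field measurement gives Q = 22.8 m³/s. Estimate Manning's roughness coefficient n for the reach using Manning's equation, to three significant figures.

0.0306

A = (b + z·y)·y = (6.78 + 1.4×1.22)×1.22 = 10.36 m²
P = b + 2y√(1+z²) = 6.78 + 2×1.22×√(1+1.4²) = 10.98 m
R = A/P = 10.36/10.98 = 0.9433 m
n = (1/Q)·A·R^(2/3)·S^(1/2) = (1/22.8) × 10.36 × 0.9618 × 0.07000 = 0.03058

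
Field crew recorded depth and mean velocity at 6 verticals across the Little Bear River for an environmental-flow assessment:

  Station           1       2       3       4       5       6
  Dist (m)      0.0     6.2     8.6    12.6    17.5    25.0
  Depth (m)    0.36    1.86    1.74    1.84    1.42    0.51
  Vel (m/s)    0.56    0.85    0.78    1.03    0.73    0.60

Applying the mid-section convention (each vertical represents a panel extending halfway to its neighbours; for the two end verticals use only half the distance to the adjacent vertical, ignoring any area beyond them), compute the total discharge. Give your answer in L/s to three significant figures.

w_1 = (6.2 − 0.0)/2 = 3.1 m; q_1 = 0.56 × 0.36 × 3.1 = 0.6250 m³/s
w_2 = (8.6 − 0.0)/2 = 4.3 m; q_2 = 0.85 × 1.86 × 4.3 = 6.798 m³/s
w_3 = (12.6 − 6.2)/2 = 3.2 m; q_3 = 0.78 × 1.74 × 3.2 = 4.343 m³/s
w_4 = (17.5 − 8.6)/2 = 4.45 m; q_4 = 1.03 × 1.84 × 4.45 = 8.434 m³/s
w_5 = (25.0 − 12.6)/2 = 6.2 m; q_5 = 0.73 × 1.42 × 6.2 = 6.427 m³/s
w_6 = (25.0 − 17.5)/2 = 3.75 m; q_6 = 0.60 × 0.51 × 3.75 = 1.148 m³/s
Q = Σ qᵢ = 27.77 m³/s
= 27.77 × 1000 = 27770 L/s

27800 L/s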